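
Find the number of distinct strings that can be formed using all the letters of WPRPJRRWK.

Letter multiplicities in WPRPJRRWK: J×1, K×1, P×2, R×3, W×2.
So there are 9! / (3!·2!·2!) = 15120 distinguishable arrangements.

15120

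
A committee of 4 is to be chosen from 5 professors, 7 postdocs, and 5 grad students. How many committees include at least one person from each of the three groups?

1225

Unrestricted: C(17,4) = 2380 ways to pick any 4 of the 17.
Subtract selections that omit an entire group: no professors → C(12,4) = 495; no postdocs → C(10,4) = 210; no grad students → C(12,4) = 495.
Add back selections omitting two groups (i.e. drawn from a single group): C(5,4) + C(7,4) + C(5,4) = 45.
By inclusion–exclusion: 2380 − 1200 + 45 = 1225.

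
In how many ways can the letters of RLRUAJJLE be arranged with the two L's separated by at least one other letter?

35280

There are 9!/(2!·2!·2!) = 45360 arrangements of RLRUAJJLE in total.
Arrangements with the L's together: treat LL as one letter, giving (8)!/(2!·2!) = 10080.
Subtracting, 45360 − 10080 = 35280 arrangements keep the L's apart.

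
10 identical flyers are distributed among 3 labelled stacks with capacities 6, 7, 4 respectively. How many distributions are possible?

29

Ignoring the caps, the number of non-negative solutions to x_1+…+x_3 = 10 is C(12,2) = 66.
Subtract solutions that violate a single cap (substitute x_i' = x_i − (cap_i+1)): x_1 ≥ 7 gives C(5,2) = 10; x_2 ≥ 8 gives C(4,2) = 6; x_3 ≥ 5 gives C(7,2) = 21. Together 37.
No two caps can be exceeded simultaneously, so the pair terms are all 0.
By inclusion–exclusion the count is 66 − 37 + 0 = 29.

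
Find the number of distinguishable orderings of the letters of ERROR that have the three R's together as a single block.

Treat the 3 copies of R as a single block. The multiset to arrange is then {RRR, E, O}, 3 items in all.
All 3 items are distinct, so there are (3)! = 6 arrangements.

6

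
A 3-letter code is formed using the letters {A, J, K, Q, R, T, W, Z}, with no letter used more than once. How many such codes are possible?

This is a permutation of 3 out of 8: P(8,3) = 8!/5!.
That product is 8 × 7 × 6 = 336.

336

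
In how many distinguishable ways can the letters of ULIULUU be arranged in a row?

105

Letter multiplicities in ULIULUU: I×1, L×2, U×4.
So there are 7! / (4!·2!) = 105 distinguishable arrangements.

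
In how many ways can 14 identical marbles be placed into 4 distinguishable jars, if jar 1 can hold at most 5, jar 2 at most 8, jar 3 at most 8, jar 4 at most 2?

Ignoring the caps, the number of non-negative solutions to x_1+…+x_4 = 14 is C(17,3) = 680.
Subtract solutions that violate a single cap (substitute x_i' = x_i − (cap_i+1)): x_1 ≥ 6 gives C(11,3) = 165; x_2 ≥ 9 gives C(8,3) = 56; x_3 ≥ 9 gives C(8,3) = 56; x_4 ≥ 3 gives C(14,3) = 364. Together 641.
Add back pairs where two caps are both exceeded: 0 + 0 + 56 + 0 + 10 + 10 = 76.
By inclusion–exclusion the count is 680 − 641 + 76 = 115.

115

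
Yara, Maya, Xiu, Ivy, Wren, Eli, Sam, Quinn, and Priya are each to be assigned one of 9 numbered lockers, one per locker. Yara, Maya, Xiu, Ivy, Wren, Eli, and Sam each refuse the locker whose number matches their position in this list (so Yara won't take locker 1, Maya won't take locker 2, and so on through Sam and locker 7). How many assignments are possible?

Let Aᵢ (for 1 ≤ i ≤ 7) be the placements that put person i in their forbidden locker. Any j of these fix j positions, leaving (9−j)! ways to fill the rest, and there are C(7,j) ways to pick which j.
By inclusion–exclusion, the number of valid placements is Σ_{j=0}^{7} (−1)^j C(7,j)·(9−j)!.
Computing: 362880 − 282240 + 105840 − 25200 + 4200 − 504 + 42 − 2 = 165016.

165016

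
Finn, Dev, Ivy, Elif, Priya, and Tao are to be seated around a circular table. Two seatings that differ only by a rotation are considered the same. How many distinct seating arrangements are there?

Seat Finn anywhere (absorbing the rotational symmetry), then permute the other 5: (5)! = 120.

120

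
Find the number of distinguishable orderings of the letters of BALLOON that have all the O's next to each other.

Treat the 2 copies of O as a single block. The multiset to arrange is then {OO, A, B, L, L, N}, 6 items in all.
That gives (6)!/(2!) = 360 arrangements.

360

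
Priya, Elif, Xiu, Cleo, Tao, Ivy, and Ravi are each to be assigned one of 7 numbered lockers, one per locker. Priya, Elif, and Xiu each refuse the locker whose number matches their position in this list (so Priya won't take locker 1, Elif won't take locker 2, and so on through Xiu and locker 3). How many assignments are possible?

3216

Let Aᵢ (for i ∈ {1, 2, 3}) be the placements that put person i in their forbidden locker. Any j of these fix j positions, leaving (7−j)! ways to fill the rest, and there are C(3,j) ways to pick which j.
By inclusion–exclusion, the number of valid placements is Σ_{j=0}^{3} (−1)^j C(3,j)·(7−j)!.
Computing: 5040 − 2160 + 360 − 24 = 3216.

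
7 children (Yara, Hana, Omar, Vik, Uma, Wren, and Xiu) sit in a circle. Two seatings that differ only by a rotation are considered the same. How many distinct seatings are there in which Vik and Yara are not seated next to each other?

480

Without the restriction there are (6)! = 720 seatings.
Those with Vik next to Yara: fuse the pair into one unit and seat 6 units around a circle — 2·(5)! = 240.
Subtracting, 720 − 240 = 480.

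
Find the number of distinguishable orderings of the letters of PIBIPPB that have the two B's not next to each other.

There are 7!/(3!·2!·2!) = 210 arrangements of PIBIPPB in total.
Arrangements with the B's together: treat BB as one letter, giving (6)!/(3!·2!) = 60.
Hence 210 − 60 = 150.

150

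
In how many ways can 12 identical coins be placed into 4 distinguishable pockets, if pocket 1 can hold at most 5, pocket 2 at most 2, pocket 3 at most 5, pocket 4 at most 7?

Without the upper bounds there are C(15,3) = 455 ways to split 12 among 4 pockets.
Subtract solutions that violate a single cap (substitute x_i' = x_i − (cap_i+1)): x_1 ≥ 6 gives C(9,3) = 84; x_2 ≥ 3 gives C(12,3) = 220; x_3 ≥ 6 gives C(9,3) = 84; x_4 ≥ 8 gives C(7,3) = 35. Together 423.
Add back pairs where two caps are both exceeded: 20 + 1 + 0 + 20 + 4 + 0 = 45.
By inclusion–exclusion the count is 455 − 423 + 45 = 77.

77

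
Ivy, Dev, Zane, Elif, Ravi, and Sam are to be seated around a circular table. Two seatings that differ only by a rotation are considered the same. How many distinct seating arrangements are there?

120

Around a circle, 6 distinct people have 6!/6 = (5)! = 120 rotationally distinct seatings.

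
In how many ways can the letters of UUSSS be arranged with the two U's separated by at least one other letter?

Total arrangements of UUSSS: 5!/(3!·2!) = 10.
If the two U's are adjacent, glue them into one block, leaving 4 items to arrange: (4)!/(3!) = 4 ways.
Subtracting, 10 − 4 = 6 arrangements keep the U's apart.

6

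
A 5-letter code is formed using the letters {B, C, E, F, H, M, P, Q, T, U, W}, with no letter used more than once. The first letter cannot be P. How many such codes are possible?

50400

The first letter has 11−1 = 10 choices (anything except P).
The remaining 4 letters are filled from the other 10 symbols without repetition: 10 × 9 × 8 × 7 = 5040.
Total: 10 × 5040 = 50400.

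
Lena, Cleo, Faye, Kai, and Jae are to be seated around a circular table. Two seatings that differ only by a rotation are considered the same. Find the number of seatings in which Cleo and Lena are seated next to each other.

12

Treat {Cleo, Lena} as one unit (2 internal orders) and seat the resulting 4 units around the table: (3)! circular arrangements.
So 2 × (3)! = 2 × 6 = 12.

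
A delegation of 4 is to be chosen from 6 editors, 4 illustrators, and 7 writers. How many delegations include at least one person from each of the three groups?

Unrestricted: C(17,4) = 2380 ways to pick any 4 of the 17.
Selections missing a whole group: no editors → C(11,4) = 330; no illustrators → C(13,4) = 715; no writers → C(10,4) = 210.
Add back selections omitting two groups (i.e. drawn from a single group): C(6,4) + C(4,4) + C(7,4) = 51.
By inclusion–exclusion: 2380 − 1255 + 51 = 1176.

1176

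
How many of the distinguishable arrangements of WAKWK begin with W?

12

With the first slot taken by W, it remains to arrange the other 4 letters (AKWK).
Those 4 letters have K appearing twice, giving (4)!/(2!) = 12.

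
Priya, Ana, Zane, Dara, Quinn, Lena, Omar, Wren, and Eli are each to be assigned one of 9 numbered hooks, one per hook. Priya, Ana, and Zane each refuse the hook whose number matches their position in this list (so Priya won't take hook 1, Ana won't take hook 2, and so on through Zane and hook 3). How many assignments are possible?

Let Aᵢ (for i ∈ {1, 2, 3}) be the placements that put person i in their forbidden hook. Any j of these fix j positions, leaving (9−j)! ways to fill the rest, and there are C(3,j) ways to pick which j.
By inclusion–exclusion, the number of valid placements is Σ_{j=0}^{3} (−1)^j C(3,j)·(9−j)!.
Computing: 362880 − 120960 + 15120 − 720 = 256320.

256320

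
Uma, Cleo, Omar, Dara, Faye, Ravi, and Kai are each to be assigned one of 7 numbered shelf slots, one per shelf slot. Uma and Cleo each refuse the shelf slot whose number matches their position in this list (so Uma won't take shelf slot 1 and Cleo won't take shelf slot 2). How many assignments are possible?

Let Aᵢ (for i ∈ {1, 2}) be the placements that put person i in their forbidden shelf slot. Any j of these fix j positions, leaving (7−j)! ways to fill the rest, and there are C(2,j) ways to pick which j.
By inclusion–exclusion, the number of valid placements is Σ_{j=0}^{2} (−1)^j C(2,j)·(7−j)!.
Computing: 5040 − 1440 + 120 = 3720.

3720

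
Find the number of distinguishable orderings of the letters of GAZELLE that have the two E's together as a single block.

360

Treat the 2 copies of E as a single block. The multiset to arrange is then {EE, A, G, L, L, Z}, 6 items in all.
That gives (6)!/(2!) = 360 arrangements.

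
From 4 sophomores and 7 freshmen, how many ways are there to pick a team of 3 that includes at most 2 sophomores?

Split by how many sophomores are chosen (0 through 2).
Sum: C(4,0)·C(7,3) + C(4,1)·C(7,2) + C(4,2)·C(7,1) = 35 + 84 + 42 = 161.

161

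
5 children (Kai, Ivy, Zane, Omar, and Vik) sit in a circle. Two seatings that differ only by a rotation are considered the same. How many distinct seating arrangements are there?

Fix one person's seat to break rotational symmetry; the remaining 4 people can be arranged in (4)! = 24 ways.

24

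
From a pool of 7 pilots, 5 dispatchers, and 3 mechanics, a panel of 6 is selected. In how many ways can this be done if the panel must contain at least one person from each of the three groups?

3850

Unrestricted: C(15,6) = 5005 ways to pick any 6 of the 15.
Subtract selections that omit an entire group: no pilots → C(8,6) = 28; no dispatchers → C(10,6) = 210; no mechanics → C(12,6) = 924.
Add back selections omitting two groups (i.e. drawn from a single group): C(7,6) + C(5,6) + C(3,6) = 7.
By inclusion–exclusion: 5005 − 1162 + 7 = 3850.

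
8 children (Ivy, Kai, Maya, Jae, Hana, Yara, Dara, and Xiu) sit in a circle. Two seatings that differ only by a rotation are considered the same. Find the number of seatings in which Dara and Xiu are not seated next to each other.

Without the restriction there are (7)! = 5040 seatings.
Seatings with Dara beside Xiu: treat them as a block with 2 internal orders, giving 2 × (6)! = 1440.
Subtracting, 5040 − 1440 = 3600.

3600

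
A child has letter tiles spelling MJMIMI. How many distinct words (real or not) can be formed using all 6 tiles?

MJMIMI has 6 letters with I appearing twice and M appearing 3 times.
So there are 6! / (3!·2!) = 60 distinguishable arrangements.

60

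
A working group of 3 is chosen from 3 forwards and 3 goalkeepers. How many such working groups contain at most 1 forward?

Split by how many forwards are chosen (0 through 1).
Sum: C(3,0)·C(3,3) + C(3,1)·C(3,2) = 1 + 9 = 10.

10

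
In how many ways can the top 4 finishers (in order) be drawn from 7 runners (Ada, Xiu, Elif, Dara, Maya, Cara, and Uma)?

There are 7 choices for 1st place, 6 for 2nd, and so on down to 4 for position 4.
That gives 7 × 6 × 5 × 4 = 840.

840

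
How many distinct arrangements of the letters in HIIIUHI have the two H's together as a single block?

Treat the 2 copies of H as a single block. The multiset to arrange is then {HH, I, I, I, I, U}, 6 items in all.
That gives (6)!/(4!) = 30 arrangements.

30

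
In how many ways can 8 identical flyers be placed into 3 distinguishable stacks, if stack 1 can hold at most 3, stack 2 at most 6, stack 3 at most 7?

26

Ignoring the caps, the number of non-negative solutions to x_1+…+x_3 = 8 is C(10,2) = 45.
Subtract solutions that violate a single cap (substitute x_i' = x_i − (cap_i+1)): x_1 ≥ 4 gives C(6,2) = 15; x_2 ≥ 7 gives C(3,2) = 3; x_3 ≥ 8 gives C(2,2) = 1. Together 19.
No two caps can be exceeded simultaneously, so the pair terms are all 0.
By inclusion–exclusion the count is 45 − 19 + 0 = 26.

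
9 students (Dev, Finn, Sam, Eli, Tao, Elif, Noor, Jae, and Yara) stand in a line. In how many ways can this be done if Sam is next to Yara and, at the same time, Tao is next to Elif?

20160

Treat {Sam,Yara} as one block (2 orders) and {Tao,Elif} as another (2 orders).
That leaves 7 units to arrange: 2 × 2 × 7! = 4 × 5040 = 20160.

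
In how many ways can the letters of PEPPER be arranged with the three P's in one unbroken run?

Treat the 3 copies of P as a single block. The multiset to arrange is then {PPP, E, E, R}, 4 items in all.
That gives (4)!/(2!) = 12 arrangements.

12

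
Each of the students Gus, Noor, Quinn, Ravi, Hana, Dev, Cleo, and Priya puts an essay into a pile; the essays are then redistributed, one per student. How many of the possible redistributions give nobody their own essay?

Count assignments avoiding every fixed point. For any j of the 8 students fixed to their own essay, the other 8−j can be arranged in (8−j)! ways.
By inclusion–exclusion this is Σ_{j=0}^{8} (−1)^j C(8,j)·(8−j)!.
Computing: 40320 − 40320 + 20160 − 6720 + 1680 − 336 + 56 − 8 + 1 = 14833.

14833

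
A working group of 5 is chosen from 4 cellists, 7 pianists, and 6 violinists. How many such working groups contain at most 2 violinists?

4917

Split by how many violinists are chosen (0 through 2).
Sum: C(6,0)·C(11,5) + C(6,1)·C(11,4) + C(6,2)·C(11,3) = 462 + 1980 + 2475 = 4917.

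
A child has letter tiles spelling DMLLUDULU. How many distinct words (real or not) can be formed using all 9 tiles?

Letter multiplicities in DMLLUDULU: D×2, L×3, M×1, U×3.
Dividing 9! = 362880 by 3!·3!·2! = 72 for the repeated letters gives 5040.

5040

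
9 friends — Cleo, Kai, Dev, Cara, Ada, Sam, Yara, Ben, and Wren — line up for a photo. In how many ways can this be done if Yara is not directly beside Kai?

282240

Of the 9! = 362880 arrangements, those with Yara and Kai adjacent number 2 × 8! = 80640 (treat the pair as a block with 2 internal orders).
So 362880 − 80640 = 282240 arrangements keep them apart.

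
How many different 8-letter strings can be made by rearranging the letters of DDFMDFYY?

The 8 letters of DDFMDFYY have repeats: D appearing 3 times, F appearing twice, and Y appearing twice.
So there are 8! / (3!·2!·2!) = 1680 distinguishable arrangements.

1680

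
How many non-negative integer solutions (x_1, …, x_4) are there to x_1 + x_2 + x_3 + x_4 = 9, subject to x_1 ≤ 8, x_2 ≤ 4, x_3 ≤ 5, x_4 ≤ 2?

85

Without the upper bounds there are C(12,3) = 220 ways to split 9 among 4 variables.
Subtract solutions that violate a single cap (substitute x_i' = x_i − (cap_i+1)): x_1 ≥ 9 gives C(3,3) = 1; x_2 ≥ 5 gives C(7,3) = 35; x_3 ≥ 6 gives C(6,3) = 20; x_4 ≥ 3 gives C(9,3) = 84. Together 140.
Add back pairs where two caps are both exceeded: 0 + 0 + 0 + 0 + 4 + 1 = 5.
By inclusion–exclusion the count is 220 − 140 + 5 = 85.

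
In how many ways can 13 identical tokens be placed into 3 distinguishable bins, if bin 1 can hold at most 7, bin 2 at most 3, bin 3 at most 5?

6

Ignoring the caps, the number of non-negative solutions to x_1+…+x_3 = 13 is C(15,2) = 105.
Subtract solutions that violate a single cap (substitute x_i' = x_i − (cap_i+1)): x_1 ≥ 8 gives C(7,2) = 21; x_2 ≥ 4 gives C(11,2) = 55; x_3 ≥ 6 gives C(9,2) = 36. Together 112.
Add back pairs where two caps are both exceeded: 3 + 0 + 10 = 13.
By inclusion–exclusion the count is 105 − 112 + 13 = 6.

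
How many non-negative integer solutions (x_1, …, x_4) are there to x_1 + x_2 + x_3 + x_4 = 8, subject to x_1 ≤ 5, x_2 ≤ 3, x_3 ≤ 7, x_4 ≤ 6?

Ignoring the caps, the number of non-negative solutions to x_1+…+x_4 = 8 is C(11,3) = 165.
Subtract solutions that violate a single cap (substitute x_i' = x_i − (cap_i+1)): x_1 ≥ 6 gives C(5,3) = 10; x_2 ≥ 4 gives C(7,3) = 35; x_3 ≥ 8 gives C(3,3) = 1; x_4 ≥ 7 gives C(4,3) = 4. Together 50.
No two caps can be exceeded simultaneously, so the pair terms are all 0.
By inclusion–exclusion the count is 165 − 50 + 0 = 115.

115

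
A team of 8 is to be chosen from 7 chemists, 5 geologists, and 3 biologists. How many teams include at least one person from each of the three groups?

Total 8-person selections from all 15: C(15,8) = 6435.
Subtract selections that omit an entire group: no chemists → C(8,8) = 1; no geologists → C(10,8) = 45; no biologists → C(12,8) = 495.
Add back selections omitting two groups (i.e. drawn from a single group): C(7,8) + C(5,8) + C(3,8) = 0.
By inclusion–exclusion: 6435 − 541 + 0 = 5894.

5894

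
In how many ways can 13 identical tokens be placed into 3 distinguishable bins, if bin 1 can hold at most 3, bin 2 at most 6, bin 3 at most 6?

6

Ignoring the caps, the number of non-negative solutions to x_1+…+x_3 = 13 is C(15,2) = 105.
Subtract solutions that violate a single cap (substitute x_i' = x_i − (cap_i+1)): x_1 ≥ 4 gives C(11,2) = 55; x_2 ≥ 7 gives C(8,2) = 28; x_3 ≥ 7 gives C(8,2) = 28. Together 111.
Add back pairs where two caps are both exceeded: 6 + 6 + 0 = 12.
By inclusion–exclusion the count is 105 − 111 + 12 = 6.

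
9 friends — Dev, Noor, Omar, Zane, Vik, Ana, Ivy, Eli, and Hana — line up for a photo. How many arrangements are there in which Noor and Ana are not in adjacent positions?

There are 9! = 362880 arrangements in all. If Noor and Ana are adjacent, merging them into one block gives 2·(8)! = 80640 arrangements.
Complementary counting: 362880 − 80640 = 282240.

282240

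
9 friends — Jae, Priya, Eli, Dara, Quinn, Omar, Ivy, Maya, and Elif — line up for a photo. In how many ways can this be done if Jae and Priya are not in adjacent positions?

Of the 9! = 362880 arrangements, those with Jae and Priya adjacent number 2 × 8! = 80640 (treat the pair as a block with 2 internal orders).
Complementary counting: 362880 − 80640 = 282240.

282240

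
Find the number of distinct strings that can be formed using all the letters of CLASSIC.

1260

Letter multiplicities in CLASSIC: A×1, C×2, I×1, L×1, S×2.
The number of distinct arrangements is 7!/(2!·2!) = 5040/4 = 1260.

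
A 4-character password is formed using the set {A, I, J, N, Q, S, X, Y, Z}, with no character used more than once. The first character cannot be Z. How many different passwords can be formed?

2688

The first character has 9−1 = 8 choices (anything except Z).
The remaining 3 characters are filled from the other 8 symbols without repetition: 8 × 7 × 6 = 336.
Total: 8 × 336 = 2688.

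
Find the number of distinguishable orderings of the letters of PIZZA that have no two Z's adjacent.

Total arrangements of PIZZA: 5!/(2!) = 60.
Arrangements with the Z's together: treat ZZ as one letter, giving (4)! = 24.
Hence 60 − 24 = 36.

36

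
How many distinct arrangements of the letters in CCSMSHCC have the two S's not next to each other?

Total arrangements of CCSMSHCC: 8!/(4!·2!) = 840.
Arrangements with the S's together: treat SS as one letter, giving (7)!/(4!) = 210.
Hence 840 − 210 = 630.

630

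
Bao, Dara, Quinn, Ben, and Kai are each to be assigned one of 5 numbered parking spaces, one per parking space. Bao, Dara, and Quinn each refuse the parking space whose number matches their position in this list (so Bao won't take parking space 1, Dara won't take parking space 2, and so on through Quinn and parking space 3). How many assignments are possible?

64

Let Aᵢ (for i ∈ {1, 2, 3}) be the placements that put person i in their forbidden parking space. Any j of these fix j positions, leaving (5−j)! ways to fill the rest, and there are C(3,j) ways to pick which j.
By inclusion–exclusion, the number of valid placements is Σ_{j=0}^{3} (−1)^j C(3,j)·(5−j)!.
Computing: 120 − 72 + 18 − 2 = 64.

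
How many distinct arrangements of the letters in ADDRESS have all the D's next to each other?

Treat the 2 copies of D as a single block. The multiset to arrange is then {DD, A, E, R, S, S}, 6 items in all.
That gives (6)!/(2!) = 360 arrangements.

360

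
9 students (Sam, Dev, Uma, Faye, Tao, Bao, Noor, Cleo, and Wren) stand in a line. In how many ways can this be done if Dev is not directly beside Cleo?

282240

Of the 9! = 362880 arrangements, those with Dev and Cleo adjacent number 2 × 8! = 80640 (treat the pair as a block with 2 internal orders).
Complementary counting: 362880 − 80640 = 282240.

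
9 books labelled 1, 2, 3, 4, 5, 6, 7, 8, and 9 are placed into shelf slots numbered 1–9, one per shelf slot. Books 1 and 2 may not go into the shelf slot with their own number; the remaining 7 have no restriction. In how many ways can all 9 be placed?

287280

Let Aᵢ (for i ∈ {1, 2}) be the placements that put book i in its forbidden shelf slot. Any j of these fix j positions, leaving (9−j)! ways to fill the rest, and there are C(2,j) ways to pick which j.
By inclusion–exclusion, the number of valid placements is Σ_{j=0}^{2} (−1)^j C(2,j)·(9−j)!.
Computing: 362880 − 80640 + 5040 = 287280.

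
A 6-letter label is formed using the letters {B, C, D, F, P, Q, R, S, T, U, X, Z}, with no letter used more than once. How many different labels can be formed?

With no repetition, fill the 6 letters in order: 12 choices, then 11, down to 7.
That product is 12 × 11 × 10 × 9 × 8 × 7 = 665280.

665280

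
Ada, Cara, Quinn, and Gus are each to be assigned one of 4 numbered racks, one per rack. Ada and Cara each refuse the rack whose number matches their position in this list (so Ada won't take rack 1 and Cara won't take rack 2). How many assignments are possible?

Let Aᵢ (for i ∈ {1, 2}) be the placements that put person i in their forbidden rack. Any j of these fix j positions, leaving (4−j)! ways to fill the rest, and there are C(2,j) ways to pick which j.
By inclusion–exclusion, the number of valid placements is Σ_{j=0}^{2} (−1)^j C(2,j)·(4−j)!.
Computing: 24 − 12 + 2 = 14.

14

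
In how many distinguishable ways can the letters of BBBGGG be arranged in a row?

Letter multiplicities in BBBGGG: B×3, G×3.
So there are 6! / (3!·3!) = 20 distinguishable arrangements.

20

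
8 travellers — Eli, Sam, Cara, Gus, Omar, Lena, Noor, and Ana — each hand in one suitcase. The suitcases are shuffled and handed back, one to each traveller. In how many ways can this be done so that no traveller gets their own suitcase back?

Let Aᵢ be the assignments in which traveller i gets their own suitcase. We want the size of the complement of A₁∪…∪A_8.
By inclusion–exclusion this is Σ_{j=0}^{8} (−1)^j C(8,j)·(8−j)!.
Computing: 40320 − 40320 + 20160 − 6720 + 1680 − 336 + 56 − 8 + 1 = 14833.

14833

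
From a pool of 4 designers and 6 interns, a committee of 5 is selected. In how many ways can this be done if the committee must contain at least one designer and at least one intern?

246

With no constraint there are C(10,5) = 252 possible selections.
Selections missing a whole group: no designers → C(6,5) = 6; no interns → C(4,5) = 0.
Both groups omitted at once is impossible, so 252 − 6 = 246.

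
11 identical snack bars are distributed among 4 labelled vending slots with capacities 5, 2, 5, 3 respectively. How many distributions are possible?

30

Without the upper bounds there are C(14,3) = 364 ways to split 11 among 4 vending slots.
Subtract solutions that violate a single cap (substitute x_i' = x_i − (cap_i+1)): x_1 ≥ 6 gives C(8,3) = 56; x_2 ≥ 3 gives C(11,3) = 165; x_3 ≥ 6 gives C(8,3) = 56; x_4 ≥ 4 gives C(10,3) = 120. Together 397.
Add back pairs where two caps are both exceeded: 10 + 0 + 4 + 10 + 35 + 4 = 63.
By inclusion–exclusion the count is 364 − 397 + 63 = 30.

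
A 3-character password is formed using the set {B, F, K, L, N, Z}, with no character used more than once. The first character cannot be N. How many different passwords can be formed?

100

The first character has 6−1 = 5 choices (anything except N).
The remaining 2 characters are filled from the other 5 symbols without repetition: 5 × 4 = 20.
Total: 5 × 20 = 100.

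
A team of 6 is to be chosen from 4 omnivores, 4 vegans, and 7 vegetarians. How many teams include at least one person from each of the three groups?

4060

Total 6-person selections from all 15: C(15,6) = 5005.
Selections missing a whole group: no omnivores → C(11,6) = 462; no vegans → C(11,6) = 462; no vegetarians → C(8,6) = 28.
Add back selections omitting two groups (i.e. drawn from a single group): C(4,6) + C(4,6) + C(7,6) = 7.
By inclusion–exclusion: 5005 − 952 + 7 = 4060.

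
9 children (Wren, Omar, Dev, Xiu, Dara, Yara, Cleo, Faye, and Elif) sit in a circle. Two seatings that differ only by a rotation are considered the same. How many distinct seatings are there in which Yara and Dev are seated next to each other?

Treat {Yara, Dev} as one unit (2 internal orders) and seat the resulting 8 units around the table: (7)! circular arrangements.
So 2 × (7)! = 2 × 5040 = 10080.

10080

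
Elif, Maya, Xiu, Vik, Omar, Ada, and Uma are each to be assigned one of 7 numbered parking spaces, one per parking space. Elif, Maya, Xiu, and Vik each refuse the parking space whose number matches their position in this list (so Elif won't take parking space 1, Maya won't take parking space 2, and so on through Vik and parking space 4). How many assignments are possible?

2790

Let Aᵢ (for 1 ≤ i ≤ 4) be the placements that put person i in their forbidden parking space. Any j of these fix j positions, leaving (7−j)! ways to fill the rest, and there are C(4,j) ways to pick which j.
By inclusion–exclusion, the number of valid placements is Σ_{j=0}^{4} (−1)^j C(4,j)·(7−j)!.
Computing: 5040 − 2880 + 720 − 96 + 6 = 2790.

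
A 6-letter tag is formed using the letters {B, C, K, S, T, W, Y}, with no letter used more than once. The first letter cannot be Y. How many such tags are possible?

4320

The first letter has 7−1 = 6 choices (anything except Y).
The remaining 5 letters are filled from the other 6 symbols without repetition: 6 × 5 × 4 × 3 × 2 = 720.
Total: 6 × 720 = 4320.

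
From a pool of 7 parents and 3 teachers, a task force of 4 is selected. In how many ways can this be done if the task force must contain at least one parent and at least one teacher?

With no constraint there are C(10,4) = 210 possible selections.
Selections missing a whole group: no parents → C(3,4) = 0; no teachers → C(7,4) = 35.
Both groups omitted at once is impossible, so 210 − 35 = 175.

175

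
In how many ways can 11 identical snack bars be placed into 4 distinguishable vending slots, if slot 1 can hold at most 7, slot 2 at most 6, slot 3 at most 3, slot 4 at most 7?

170

Without the upper bounds there are C(14,3) = 364 ways to split 11 among 4 vending slots.
Subtract solutions that violate a single cap (substitute x_i' = x_i − (cap_i+1)): x_1 ≥ 8 gives C(6,3) = 20; x_2 ≥ 7 gives C(7,3) = 35; x_3 ≥ 4 gives C(10,3) = 120; x_4 ≥ 8 gives C(6,3) = 20. Together 195.
Add back pairs where two caps are both exceeded: 0 + 0 + 0 + 1 + 0 + 0 = 1.
By inclusion–exclusion the count is 364 − 195 + 1 = 170.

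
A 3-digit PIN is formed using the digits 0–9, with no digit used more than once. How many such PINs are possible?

This is a permutation of 3 out of 10: P(10,3) = 10!/7!.
That product is 10 × 9 × 8 = 720.

720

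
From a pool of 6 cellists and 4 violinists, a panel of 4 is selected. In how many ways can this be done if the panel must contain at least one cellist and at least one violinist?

194

Total 4-person selections from all 10: C(10,4) = 210.
Subtract selections that omit an entire group: no cellists → C(4,4) = 1; no violinists → C(6,4) = 15.
Both groups omitted at once is impossible, so 210 − 16 = 194.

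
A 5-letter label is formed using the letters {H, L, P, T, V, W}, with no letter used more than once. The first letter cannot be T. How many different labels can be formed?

600

The first letter has 6−1 = 5 choices (anything except T).
The remaining 4 letters are filled from the other 5 symbols without repetition: 5 × 4 × 3 × 2 = 120.
Total: 5 × 120 = 600.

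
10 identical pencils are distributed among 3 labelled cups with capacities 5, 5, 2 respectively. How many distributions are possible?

Ignoring the caps, the number of non-negative solutions to x_1+…+x_3 = 10 is C(12,2) = 66.
Subtract solutions that violate a single cap (substitute x_i' = x_i − (cap_i+1)): x_1 ≥ 6 gives C(6,2) = 15; x_2 ≥ 6 gives C(6,2) = 15; x_3 ≥ 3 gives C(9,2) = 36. Together 66.
Add back pairs where two caps are both exceeded: 0 + 3 + 3 = 6.
By inclusion–exclusion the count is 66 − 66 + 6 = 6.

6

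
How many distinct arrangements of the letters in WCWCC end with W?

4

Fix W in the last position and arrange the remaining 4 letters.
Those 4 letters have C appearing 3 times, giving (4)!/(3!) = 4.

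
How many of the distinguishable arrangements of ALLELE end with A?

10

With the last slot taken by A, it remains to arrange the other 5 letters (LLELE).
Those 5 letters have E appearing twice and L appearing 3 times, giving (5)!/(3!·2!) = 10.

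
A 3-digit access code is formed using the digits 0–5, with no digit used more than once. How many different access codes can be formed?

120

With no repetition, fill the 3 digits in order: 6 choices, then 5, down to 4.
6 × 5 × 4 = 120.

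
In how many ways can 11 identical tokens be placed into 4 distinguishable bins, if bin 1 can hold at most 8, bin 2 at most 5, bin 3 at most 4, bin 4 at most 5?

Ignoring the caps, the number of non-negative solutions to x_1+…+x_4 = 11 is C(14,3) = 364.
Subtract solutions that violate a single cap (substitute x_i' = x_i − (cap_i+1)): x_1 ≥ 9 gives C(5,3) = 10; x_2 ≥ 6 gives C(8,3) = 56; x_3 ≥ 5 gives C(9,3) = 84; x_4 ≥ 6 gives C(8,3) = 56. Together 206.
Add back pairs where two caps are both exceeded: 0 + 0 + 0 + 1 + 0 + 1 = 2.
By inclusion–exclusion the count is 364 − 206 + 2 = 160.

160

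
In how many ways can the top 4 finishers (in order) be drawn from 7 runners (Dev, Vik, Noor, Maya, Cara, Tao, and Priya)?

840

This is an ordered selection of 4 from 7: P(7,4).
That gives 7 × 6 × 5 × 4 = 840.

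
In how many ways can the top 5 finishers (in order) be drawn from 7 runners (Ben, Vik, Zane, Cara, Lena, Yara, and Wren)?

There are 7 choices for 1st place, 6 for 2nd, and so on down to 3 for position 5.
That gives 7 × 6 × 5 × 4 × 3 = 2520.

2520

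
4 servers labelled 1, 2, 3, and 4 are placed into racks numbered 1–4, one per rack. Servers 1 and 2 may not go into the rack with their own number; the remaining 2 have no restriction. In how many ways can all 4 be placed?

Let Aᵢ (for i ∈ {1, 2}) be the placements that put server i in its forbidden rack. Any j of these fix j positions, leaving (4−j)! ways to fill the rest, and there are C(2,j) ways to pick which j.
By inclusion–exclusion, the number of valid placements is Σ_{j=0}^{2} (−1)^j C(2,j)·(4−j)!.
Computing: 24 − 12 + 2 = 14.

14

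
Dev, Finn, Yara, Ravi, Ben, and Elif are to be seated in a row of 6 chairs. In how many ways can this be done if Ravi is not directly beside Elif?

480

There are 6! = 720 arrangements in all. If Ravi and Elif are adjacent, merging them into one block gives 2·(5)! = 240 arrangements.
Complementary counting: 720 − 240 = 480.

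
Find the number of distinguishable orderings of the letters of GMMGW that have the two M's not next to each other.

18

Total arrangements of GMMGW: 5!/(2!·2!) = 30.
Arrangements with the M's together: treat MM as one letter, giving (4)!/(2!) = 12.
Subtracting, 30 − 12 = 18 arrangements keep the M's apart.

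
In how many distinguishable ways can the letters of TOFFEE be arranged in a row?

Letter multiplicities in TOFFEE: E×2, F×2, O×1, T×1.
Dividing 6! = 720 by 2!·2! = 4 for the repeated letters gives 180.

180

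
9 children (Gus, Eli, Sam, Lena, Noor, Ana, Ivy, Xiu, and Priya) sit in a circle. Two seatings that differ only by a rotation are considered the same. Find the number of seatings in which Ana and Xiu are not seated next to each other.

30240

All circular seatings of 9 people number (8)! = 40320.
Seatings with Ana beside Xiu: treat them as a block with 2 internal orders, giving 2 × (7)! = 10080.
Subtracting, 40320 − 10080 = 30240.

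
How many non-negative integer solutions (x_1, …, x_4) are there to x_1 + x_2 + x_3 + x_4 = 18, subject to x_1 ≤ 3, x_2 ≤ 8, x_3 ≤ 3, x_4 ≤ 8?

By stars and bars, unrestricted non-negative solutions to x_1+…+x_4 = 18 number C(18+3,3) = 1330.
Subtract solutions that violate a single cap (substitute x_i' = x_i − (cap_i+1)): x_1 ≥ 4 gives C(17,3) = 680; x_2 ≥ 9 gives C(12,3) = 220; x_3 ≥ 4 gives C(17,3) = 680; x_4 ≥ 9 gives C(12,3) = 220. Together 1800.
Add back pairs where two caps are both exceeded: 56 + 286 + 56 + 56 + 1 + 56 = 511.
Subtract triples: 4 + 0 + 4 + 0 = 8.
By inclusion–exclusion the count is 1330 − 1800 + 511 − 8 = 33.

33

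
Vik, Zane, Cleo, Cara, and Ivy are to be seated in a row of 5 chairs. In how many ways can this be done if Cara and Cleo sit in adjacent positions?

Treat {Cara, Cleo} as a single unit. There are 4 units to order, and the pair itself can be ordered 2 ways.
So the count is 2·(4)! = 48.

48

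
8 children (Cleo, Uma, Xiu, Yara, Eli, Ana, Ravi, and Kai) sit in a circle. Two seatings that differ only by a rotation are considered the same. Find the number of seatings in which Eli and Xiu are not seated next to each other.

3600

All circular seatings of 8 people number (7)! = 5040.
Those with Eli next to Xiu: fuse the pair into one unit and seat 7 units around a circle — 2·(6)! = 1440.
Subtracting, 5040 − 1440 = 3600.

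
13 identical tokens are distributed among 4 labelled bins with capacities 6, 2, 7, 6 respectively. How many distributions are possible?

Without the upper bounds there are C(16,3) = 560 ways to split 13 among 4 bins.
Subtract solutions that violate a single cap (substitute x_i' = x_i − (cap_i+1)): x_1 ≥ 7 gives C(9,3) = 84; x_2 ≥ 3 gives C(13,3) = 286; x_3 ≥ 8 gives C(8,3) = 56; x_4 ≥ 7 gives C(9,3) = 84. Together 510.
Add back pairs where two caps are both exceeded: 20 + 0 + 0 + 10 + 20 + 0 = 50.
By inclusion–exclusion the count is 560 − 510 + 50 = 100.

100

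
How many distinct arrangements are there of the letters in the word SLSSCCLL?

The 8 letters of SLSSCCLL have repeats: C appearing twice, L appearing 3 times, and S appearing 3 times.
So there are 8! / (3!·3!·2!) = 560 distinguishable arrangements.

560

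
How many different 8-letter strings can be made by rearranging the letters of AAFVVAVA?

280

Letter multiplicities in AAFVVAVA: A×4, F×1, V×3.
Dividing 8! = 40320 by 4!·3! = 144 for the repeated letters gives 280.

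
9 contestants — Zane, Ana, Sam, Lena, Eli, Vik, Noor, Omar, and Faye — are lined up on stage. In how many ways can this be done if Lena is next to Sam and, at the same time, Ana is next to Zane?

Treat {Lena,Sam} as one block (2 orders) and {Ana,Zane} as another (2 orders).
That leaves 7 units to arrange: 2 × 2 × 7! = 4 × 5040 = 20160.

20160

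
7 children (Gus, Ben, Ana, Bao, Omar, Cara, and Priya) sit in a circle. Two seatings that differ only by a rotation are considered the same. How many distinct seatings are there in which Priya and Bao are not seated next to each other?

480

All circular seatings of 7 people number (6)! = 720.
Those with Priya next to Bao: fuse the pair into one unit and seat 6 units around a circle — 2·(5)! = 240.
Subtracting, 720 − 240 = 480.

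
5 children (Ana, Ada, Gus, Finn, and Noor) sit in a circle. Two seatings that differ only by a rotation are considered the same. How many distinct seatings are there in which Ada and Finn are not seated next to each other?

12

All circular seatings of 5 people number (4)! = 24.
Seatings with Ada beside Finn: treat them as a block with 2 internal orders, giving 2 × (3)! = 12.
Subtracting, 24 − 12 = 12.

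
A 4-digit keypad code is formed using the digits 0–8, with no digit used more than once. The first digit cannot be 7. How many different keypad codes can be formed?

2688

The first digit has 9−1 = 8 choices (anything except 7).
The remaining 3 digits are filled from the other 8 symbols without repetition: 8 × 7 × 6 = 336.
Total: 8 × 336 = 2688.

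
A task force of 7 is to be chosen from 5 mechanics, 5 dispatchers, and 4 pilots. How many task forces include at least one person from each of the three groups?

3240

With no constraint there are C(14,7) = 3432 possible selections.
Selections missing a whole group: no mechanics → C(9,7) = 36; no dispatchers → C(9,7) = 36; no pilots → C(10,7) = 120.
Add back selections omitting two groups (i.e. drawn from a single group): C(5,7) + C(5,7) + C(4,7) = 0.
By inclusion–exclusion: 3432 − 192 + 0 = 3240.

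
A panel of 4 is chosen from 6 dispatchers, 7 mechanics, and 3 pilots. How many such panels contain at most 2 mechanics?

Split by how many mechanics are chosen (0 through 2).
Sum: C(7,0)·C(9,4) + C(7,1)·C(9,3) + C(7,2)·C(9,2) = 126 + 588 + 756 = 1470.

1470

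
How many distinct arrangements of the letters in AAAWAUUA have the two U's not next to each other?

Total arrangements of AAAWAUUA: 8!/(5!·2!) = 168.
Arrangements with the U's together: treat UU as one letter, giving (7)!/(5!) = 42.
Subtracting, 168 − 42 = 126 arrangements keep the U's apart.

126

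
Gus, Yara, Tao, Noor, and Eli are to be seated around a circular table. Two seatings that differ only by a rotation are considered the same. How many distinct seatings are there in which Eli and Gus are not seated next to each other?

All circular seatings of 5 people number (4)! = 24.
Seatings with Eli beside Gus: treat them as a block with 2 internal orders, giving 2 × (3)! = 12.
Subtracting, 24 − 12 = 12.

12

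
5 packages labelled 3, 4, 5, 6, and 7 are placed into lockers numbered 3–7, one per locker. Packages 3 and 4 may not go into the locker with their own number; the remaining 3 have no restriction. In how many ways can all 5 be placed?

78

Let Aᵢ (for i ∈ {3, 4}) be the placements that put package i in its forbidden locker. Any j of these fix j positions, leaving (5−j)! ways to fill the rest, and there are C(2,j) ways to pick which j.
By inclusion–exclusion, the number of valid placements is Σ_{j=0}^{2} (−1)^j C(2,j)·(5−j)!.
Computing: 120 − 48 + 6 = 78.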